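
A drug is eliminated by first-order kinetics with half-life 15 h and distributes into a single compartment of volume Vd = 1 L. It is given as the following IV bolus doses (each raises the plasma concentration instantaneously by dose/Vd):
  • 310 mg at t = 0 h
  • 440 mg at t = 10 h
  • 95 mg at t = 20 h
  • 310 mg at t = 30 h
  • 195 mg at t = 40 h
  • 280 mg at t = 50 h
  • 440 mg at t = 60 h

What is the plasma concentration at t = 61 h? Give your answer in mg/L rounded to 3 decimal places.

k = ln 2 / 15 = 0.04621 per h
Dose 1 (310 mg at t=0 h): 310·exp(−0.04621·61) = 18.500 mg/L
Dose 2 (440 mg at t=10 h): 440·exp(−0.04621·51) = 41.682 mg/L
Dose 3 (95 mg at t=20 h): 95·exp(−0.04621·41) = 14.286 mg/L
Dose 4 (310 mg at t=30 h): 310·exp(−0.04621·31) = 74.000 mg/L
Dose 5 (195 mg at t=40 h): 195·exp(−0.04621·21) = 73.891 mg/L
Dose 6 (280 mg at t=50 h): 280·exp(−0.04621·11) = 168.424 mg/L
Dose 7 (440 mg at t=60 h): 440·exp(−0.04621·1) = 420.130 mg/L
C(61) = 18.500 + 41.682 + 14.286 + 74.000 + 73.891 + 168.424 + 420.130 = 810.913 mg/L

810.913 mg/L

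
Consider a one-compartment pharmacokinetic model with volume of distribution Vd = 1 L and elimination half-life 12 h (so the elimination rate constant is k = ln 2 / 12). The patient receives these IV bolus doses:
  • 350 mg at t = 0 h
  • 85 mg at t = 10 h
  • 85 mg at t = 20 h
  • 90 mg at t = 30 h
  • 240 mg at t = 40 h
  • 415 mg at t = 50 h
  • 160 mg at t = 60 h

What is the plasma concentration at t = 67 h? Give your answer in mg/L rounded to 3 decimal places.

339.396 mg/L

k = ln 2 / 12 = 0.05776 per h
Dose 1 (350 mg at t=0 h): 350·exp(−0.05776·67) = 7.300 mg/L
Dose 2 (85 mg at t=10 h): 85·exp(−0.05776·57) = 3.159 mg/L
Dose 3 (85 mg at t=20 h): 85·exp(−0.05776·47) = 5.628 mg/L
Dose 4 (90 mg at t=30 h): 90·exp(−0.05776·37) = 10.619 mg/L
Dose 5 (240 mg at t=40 h): 240·exp(−0.05776·27) = 50.454 mg/L
Dose 6 (415 mg at t=50 h): 415·exp(−0.05776·17) = 155.449 mg/L
Dose 7 (160 mg at t=60 h): 160·exp(−0.05776·7) = 106.787 mg/L
C(67) = 7.300 + 3.159 + 5.628 + 10.619 + 50.454 + 155.449 + 106.787 = 339.396 mg/L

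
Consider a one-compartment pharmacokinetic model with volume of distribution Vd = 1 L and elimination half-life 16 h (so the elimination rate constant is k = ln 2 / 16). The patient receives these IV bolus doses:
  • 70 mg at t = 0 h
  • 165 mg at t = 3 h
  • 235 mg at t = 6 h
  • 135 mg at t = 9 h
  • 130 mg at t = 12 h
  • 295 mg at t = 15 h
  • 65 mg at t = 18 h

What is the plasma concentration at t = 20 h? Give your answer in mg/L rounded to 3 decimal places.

709.470 mg/L

k = ln 2 / 16 = 0.04332 per h
Dose 1 (70 mg at t=0 h): 70·exp(−0.04332·20) = 29.431 mg/L
Dose 2 (165 mg at t=3 h): 165·exp(−0.04332·17) = 79.002 mg/L
Dose 3 (235 mg at t=6 h): 235·exp(−0.04332·14) = 128.135 mg/L
Dose 4 (135 mg at t=9 h): 135·exp(−0.04332·11) = 83.825 mg/L
Dose 5 (130 mg at t=12 h): 130·exp(−0.04332·8) = 91.924 mg/L
Dose 6 (295 mg at t=15 h): 295·exp(−0.04332·5) = 237.547 mg/L
Dose 7 (65 mg at t=18 h): 65·exp(−0.04332·2) = 59.605 mg/L
C(20) = 29.431 + 79.002 + 128.135 + 83.825 + 91.924 + 237.547 + 59.605 = 709.470 mg/L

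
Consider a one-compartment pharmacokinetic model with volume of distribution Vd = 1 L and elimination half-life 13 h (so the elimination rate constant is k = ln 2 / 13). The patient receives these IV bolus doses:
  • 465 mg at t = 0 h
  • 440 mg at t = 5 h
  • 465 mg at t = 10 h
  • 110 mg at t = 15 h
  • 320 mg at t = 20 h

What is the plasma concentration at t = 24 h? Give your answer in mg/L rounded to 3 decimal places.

836.140 mg/L

k = ln 2 / 13 = 0.05332 per h
Dose 1 (465 mg at t=0 h): 465·exp(−0.05332·24) = 129.332 mg/L
Dose 2 (440 mg at t=5 h): 440·exp(−0.05332·19) = 159.767 mg/L
Dose 3 (465 mg at t=10 h): 465·exp(−0.05332·14) = 220.428 mg/L
Dose 4 (110 mg at t=15 h): 110·exp(−0.05332·9) = 68.075 mg/L
Dose 5 (320 mg at t=20 h): 320·exp(−0.05332·4) = 258.539 mg/L
C(24) = 129.332 + 159.767 + 220.428 + 68.075 + 258.539 = 836.140 mg/L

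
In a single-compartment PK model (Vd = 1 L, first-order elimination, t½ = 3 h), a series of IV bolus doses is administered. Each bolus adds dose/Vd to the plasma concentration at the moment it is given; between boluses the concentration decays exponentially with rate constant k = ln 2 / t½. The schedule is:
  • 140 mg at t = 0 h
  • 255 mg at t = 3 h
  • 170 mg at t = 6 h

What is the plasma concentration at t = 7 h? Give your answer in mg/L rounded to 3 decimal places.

263.905 mg/L

k = ln 2 / 3 = 0.23105 per h
Dose 1 (140 mg at t=0 h): 140·exp(−0.23105·7) = 27.780 mg/L
Dose 2 (255 mg at t=3 h): 255·exp(−0.23105·4) = 101.197 mg/L
Dose 3 (170 mg at t=6 h): 170·exp(−0.23105·1) = 134.929 mg/L
C(7) = 27.780 + 101.197 + 134.929 = 263.905 mg/L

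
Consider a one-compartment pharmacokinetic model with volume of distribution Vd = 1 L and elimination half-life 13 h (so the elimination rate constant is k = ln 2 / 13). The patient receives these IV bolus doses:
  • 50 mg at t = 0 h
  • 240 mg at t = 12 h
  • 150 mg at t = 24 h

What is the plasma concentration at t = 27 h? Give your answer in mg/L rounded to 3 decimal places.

247.540 mg/L

k = ln 2 / 13 = 0.05332 per h
Dose 1 (50 mg at t=0 h): 50·exp(−0.05332·27) = 11.851 mg/L
Dose 2 (240 mg at t=12 h): 240·exp(−0.05332·15) = 107.862 mg/L
Dose 3 (150 mg at t=24 h): 150·exp(−0.05332·3) = 127.827 mg/L
C(27) = 11.851 + 107.862 + 127.827 = 247.540 mg/L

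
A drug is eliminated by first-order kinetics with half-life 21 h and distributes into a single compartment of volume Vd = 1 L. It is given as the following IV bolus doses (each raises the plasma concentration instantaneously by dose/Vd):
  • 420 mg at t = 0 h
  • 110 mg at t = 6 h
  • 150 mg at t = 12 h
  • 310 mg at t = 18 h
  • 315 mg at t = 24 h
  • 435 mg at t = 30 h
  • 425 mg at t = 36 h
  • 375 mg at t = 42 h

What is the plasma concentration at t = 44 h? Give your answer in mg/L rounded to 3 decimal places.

1427.490 mg/L

k = ln 2 / 21 = 0.03301 per h
Dose 1 (420 mg at t=0 h): 420·exp(−0.03301·44) = 98.292 mg/L
Dose 2 (110 mg at t=6 h): 110·exp(−0.03301·38) = 31.381 mg/L
Dose 3 (150 mg at t=12 h): 150·exp(−0.03301·32) = 52.165 mg/L
Dose 4 (310 mg at t=18 h): 310·exp(−0.03301·26) = 131.419 mg/L
Dose 5 (315 mg at t=24 h): 315·exp(−0.03301·20) = 162.785 mg/L
Dose 6 (435 mg at t=30 h): 435·exp(−0.03301·14) = 274.033 mg/L
Dose 7 (425 mg at t=36 h): 425·exp(−0.03301·8) = 326.370 mg/L
Dose 8 (375 mg at t=42 h): 375·exp(−0.03301·2) = 351.044 mg/L
C(44) = 98.292 + 31.381 + 52.165 + 131.419 + 162.785 + 274.033 + 326.370 + 351.044 = 1427.490 mg/L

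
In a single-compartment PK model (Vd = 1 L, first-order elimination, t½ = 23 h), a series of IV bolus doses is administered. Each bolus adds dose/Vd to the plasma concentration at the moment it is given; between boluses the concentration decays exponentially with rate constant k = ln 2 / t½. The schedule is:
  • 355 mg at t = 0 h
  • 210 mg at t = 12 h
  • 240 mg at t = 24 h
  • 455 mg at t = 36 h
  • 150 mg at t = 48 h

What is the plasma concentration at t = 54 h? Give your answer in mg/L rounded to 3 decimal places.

615.826 mg/L

k = ln 2 / 23 = 0.03014 per h
Dose 1 (355 mg at t=0 h): 355·exp(−0.03014·54) = 69.737 mg/L
Dose 2 (210 mg at t=12 h): 210·exp(−0.03014·42) = 59.226 mg/L
Dose 3 (240 mg at t=24 h): 240·exp(−0.03014·30) = 97.177 mg/L
Dose 4 (455 mg at t=36 h): 455·exp(−0.03014·18) = 264.498 mg/L
Dose 5 (150 mg at t=48 h): 150·exp(−0.03014·6) = 125.188 mg/L
C(54) = 69.737 + 59.226 + 97.177 + 264.498 + 125.188 = 615.826 mg/L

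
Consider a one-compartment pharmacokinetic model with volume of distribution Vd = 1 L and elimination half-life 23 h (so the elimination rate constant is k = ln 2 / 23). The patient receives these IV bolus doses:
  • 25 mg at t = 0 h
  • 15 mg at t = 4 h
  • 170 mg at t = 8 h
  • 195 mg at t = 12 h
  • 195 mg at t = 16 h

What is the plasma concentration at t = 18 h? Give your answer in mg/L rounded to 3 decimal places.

k = ln 2 / 23 = 0.03014 per h
Dose 1 (25 mg at t=0 h): 25·exp(−0.03014·18) = 14.533 mg/L
Dose 2 (15 mg at t=4 h): 15·exp(−0.03014·14) = 9.837 mg/L
Dose 3 (170 mg at t=8 h): 170·exp(−0.03014·10) = 125.767 mg/L
Dose 4 (195 mg at t=12 h): 195·exp(−0.03014·6) = 162.744 mg/L
Dose 5 (195 mg at t=16 h): 195·exp(−0.03014·2) = 183.594 mg/L
C(18) = 14.533 + 9.837 + 125.767 + 162.744 + 183.594 = 496.474 mg/L

496.474 mg/L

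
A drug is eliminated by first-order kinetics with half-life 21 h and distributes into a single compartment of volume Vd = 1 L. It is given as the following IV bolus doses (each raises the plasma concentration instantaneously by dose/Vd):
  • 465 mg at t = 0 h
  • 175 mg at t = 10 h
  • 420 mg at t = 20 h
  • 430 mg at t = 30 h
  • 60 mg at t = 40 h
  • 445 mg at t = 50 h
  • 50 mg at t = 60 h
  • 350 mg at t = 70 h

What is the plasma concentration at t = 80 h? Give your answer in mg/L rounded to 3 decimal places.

649.829 mg/L

k = ln 2 / 21 = 0.03301 per h
Dose 1 (465 mg at t=0 h): 465·exp(−0.03301·80) = 33.164 mg/L
Dose 2 (175 mg at t=10 h): 175·exp(−0.03301·70) = 17.362 mg/L
Dose 3 (420 mg at t=20 h): 420·exp(−0.03301·60) = 57.965 mg/L
Dose 4 (430 mg at t=30 h): 430·exp(−0.03301·50) = 82.553 mg/L
Dose 5 (60 mg at t=40 h): 60·exp(−0.03301·40) = 16.024 mg/L
Dose 6 (445 mg at t=50 h): 445·exp(−0.03301·30) = 165.317 mg/L
Dose 7 (50 mg at t=60 h): 50·exp(−0.03301·20) = 25.839 mg/L
Dose 8 (350 mg at t=70 h): 350·exp(−0.03301·10) = 251.606 mg/L
C(80) = 33.164 + 17.362 + 57.965 + 82.553 + 16.024 + 165.317 + 25.839 + 251.606 = 649.829 mg/L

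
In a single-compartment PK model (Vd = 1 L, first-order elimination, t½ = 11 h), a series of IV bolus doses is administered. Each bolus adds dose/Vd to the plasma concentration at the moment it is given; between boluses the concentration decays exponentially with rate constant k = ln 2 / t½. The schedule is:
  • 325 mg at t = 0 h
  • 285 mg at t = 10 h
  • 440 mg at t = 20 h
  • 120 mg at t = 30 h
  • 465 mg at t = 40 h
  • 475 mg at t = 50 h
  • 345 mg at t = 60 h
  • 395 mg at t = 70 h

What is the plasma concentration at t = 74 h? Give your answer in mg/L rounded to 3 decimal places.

k = ln 2 / 11 = 0.06301 per h
Dose 1 (325 mg at t=0 h): 325·exp(−0.06301·74) = 3.067 mg/L
Dose 2 (285 mg at t=10 h): 285·exp(−0.06301·64) = 5.051 mg/L
Dose 3 (440 mg at t=20 h): 440·exp(−0.06301·54) = 14.644 mg/L
Dose 4 (120 mg at t=30 h): 120·exp(−0.06301·44) = 7.500 mg/L
Dose 5 (465 mg at t=40 h): 465·exp(−0.06301·34) = 54.575 mg/L
Dose 6 (475 mg at t=50 h): 475·exp(−0.06301·24) = 104.689 mg/L
Dose 7 (345 mg at t=60 h): 345·exp(−0.06301·14) = 142.787 mg/L
Dose 8 (395 mg at t=70 h): 395·exp(−0.06301·4) = 306.995 mg/L
C(74) = 3.067 + 5.051 + 14.644 + 7.500 + 54.575 + 104.689 + 142.787 + 306.995 = 639.310 mg/L

639.310 mg/L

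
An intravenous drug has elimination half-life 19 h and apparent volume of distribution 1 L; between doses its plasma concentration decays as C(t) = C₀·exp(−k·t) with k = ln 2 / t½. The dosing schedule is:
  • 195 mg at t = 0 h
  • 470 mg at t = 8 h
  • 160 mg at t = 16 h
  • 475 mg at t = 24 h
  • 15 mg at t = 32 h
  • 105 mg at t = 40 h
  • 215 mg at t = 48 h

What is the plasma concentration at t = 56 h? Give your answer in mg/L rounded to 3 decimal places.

517.257 mg/L

k = ln 2 / 19 = 0.03648 per h
Dose 1 (195 mg at t=0 h): 195·exp(−0.03648·56) = 25.281 mg/L
Dose 2 (470 mg at t=8 h): 470·exp(−0.03648·48) = 81.583 mg/L
Dose 3 (160 mg at t=16 h): 160·exp(−0.03648·40) = 37.185 mg/L
Dose 4 (475 mg at t=24 h): 475·exp(−0.03648·32) = 147.807 mg/L
Dose 5 (15 mg at t=32 h): 15·exp(−0.03648·24) = 6.249 mg/L
Dose 6 (105 mg at t=40 h): 105·exp(−0.03648·16) = 58.572 mg/L
Dose 7 (215 mg at t=48 h): 215·exp(−0.03648·8) = 160.579 mg/L
C(56) = 25.281 + 81.583 + 37.185 + 147.807 + 6.249 + 58.572 + 160.579 = 517.257 mg/L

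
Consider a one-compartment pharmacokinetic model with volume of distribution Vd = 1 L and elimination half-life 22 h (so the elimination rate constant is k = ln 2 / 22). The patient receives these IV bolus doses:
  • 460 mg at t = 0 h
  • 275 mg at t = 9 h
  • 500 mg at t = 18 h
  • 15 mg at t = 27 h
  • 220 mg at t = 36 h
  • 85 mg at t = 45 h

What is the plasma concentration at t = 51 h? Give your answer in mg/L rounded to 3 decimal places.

k = ln 2 / 22 = 0.03151 per h
Dose 1 (460 mg at t=0 h): 460·exp(−0.03151·51) = 92.239 mg/L
Dose 2 (275 mg at t=9 h): 275·exp(−0.03151·42) = 73.222 mg/L
Dose 3 (500 mg at t=18 h): 500·exp(−0.03151·33) = 176.777 mg/L
Dose 4 (15 mg at t=27 h): 15·exp(−0.03151·24) = 7.042 mg/L
Dose 5 (220 mg at t=36 h): 220·exp(−0.03151·15) = 137.143 mg/L
Dose 6 (85 mg at t=45 h): 85·exp(−0.03151·6) = 70.359 mg/L
C(51) = 92.239 + 73.222 + 176.777 + 7.042 + 137.143 + 70.359 = 556.782 mg/L

556.782 mg/L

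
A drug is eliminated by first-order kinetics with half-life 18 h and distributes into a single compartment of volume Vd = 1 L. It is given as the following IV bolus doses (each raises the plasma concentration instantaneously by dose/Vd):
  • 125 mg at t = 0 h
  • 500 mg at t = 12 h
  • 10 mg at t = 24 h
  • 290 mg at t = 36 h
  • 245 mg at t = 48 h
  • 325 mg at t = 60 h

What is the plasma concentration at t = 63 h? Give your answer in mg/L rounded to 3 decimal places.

613.004 mg/L

k = ln 2 / 18 = 0.03851 per h
Dose 1 (125 mg at t=0 h): 125·exp(−0.03851·63) = 11.049 mg/L
Dose 2 (500 mg at t=12 h): 500·exp(−0.03851·51) = 70.154 mg/L
Dose 3 (10 mg at t=24 h): 10·exp(−0.03851·39) = 2.227 mg/L
Dose 4 (290 mg at t=36 h): 290·exp(−0.03851·27) = 102.530 mg/L
Dose 5 (245 mg at t=48 h): 245·exp(−0.03851·15) = 137.502 mg/L
Dose 6 (325 mg at t=60 h): 325·exp(−0.03851·3) = 289.542 mg/L
C(63) = 11.049 + 70.154 + 2.227 + 102.530 + 137.502 + 289.542 = 613.004 mg/L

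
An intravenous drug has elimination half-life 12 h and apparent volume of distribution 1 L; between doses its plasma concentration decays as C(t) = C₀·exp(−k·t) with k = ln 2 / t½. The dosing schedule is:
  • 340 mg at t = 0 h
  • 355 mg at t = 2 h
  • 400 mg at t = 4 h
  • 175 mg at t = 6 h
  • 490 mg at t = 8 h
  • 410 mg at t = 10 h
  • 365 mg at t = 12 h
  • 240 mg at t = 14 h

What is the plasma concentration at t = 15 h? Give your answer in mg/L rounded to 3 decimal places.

k = ln 2 / 12 = 0.05776 per h
Dose 1 (340 mg at t=0 h): 340·exp(−0.05776·15) = 142.952 mg/L
Dose 2 (355 mg at t=2 h): 355·exp(−0.05776·13) = 167.538 mg/L
Dose 3 (400 mg at t=4 h): 400·exp(−0.05776·11) = 211.893 mg/L
Dose 4 (175 mg at t=6 h): 175·exp(−0.05776·9) = 104.056 mg/L
Dose 5 (490 mg at t=8 h): 490·exp(−0.05776·7) = 327.036 mg/L
Dose 6 (410 mg at t=10 h): 410·exp(−0.05776·5) = 307.153 mg/L
Dose 7 (365 mg at t=12 h): 365·exp(−0.05776·3) = 306.927 mg/L
Dose 8 (240 mg at t=14 h): 240·exp(−0.05776·1) = 226.530 mg/L
C(15) = 142.952 + 167.538 + 211.893 + 104.056 + 327.036 + 307.153 + 306.927 + 226.530 = 1794.084 mg/L

1794.084 mg/L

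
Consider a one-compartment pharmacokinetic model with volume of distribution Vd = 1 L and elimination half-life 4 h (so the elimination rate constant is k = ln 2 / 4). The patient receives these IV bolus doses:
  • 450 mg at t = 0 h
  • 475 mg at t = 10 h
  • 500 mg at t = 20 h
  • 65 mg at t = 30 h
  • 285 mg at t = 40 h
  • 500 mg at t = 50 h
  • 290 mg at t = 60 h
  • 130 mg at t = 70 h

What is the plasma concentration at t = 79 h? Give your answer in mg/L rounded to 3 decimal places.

41.757 mg/L

k = ln 2 / 4 = 0.17329 per h
Dose 1 (450 mg at t=0 h): 450·exp(−0.17329·79) = 0.001 mg/L
Dose 2 (475 mg at t=10 h): 475·exp(−0.17329·69) = 0.003 mg/L
Dose 3 (500 mg at t=20 h): 500·exp(−0.17329·59) = 0.018 mg/L
Dose 4 (65 mg at t=30 h): 65·exp(−0.17329·49) = 0.013 mg/L
Dose 5 (285 mg at t=40 h): 285·exp(−0.17329·39) = 0.331 mg/L
Dose 6 (500 mg at t=50 h): 500·exp(−0.17329·29) = 3.285 mg/L
Dose 7 (290 mg at t=60 h): 290·exp(−0.17329·19) = 10.777 mg/L
Dose 8 (130 mg at t=70 h): 130·exp(−0.17329·9) = 27.329 mg/L
C(79) = 0.001 + 0.003 + 0.018 + 0.013 + 0.331 + 3.285 + 10.777 + 27.329 = 41.757 mg/L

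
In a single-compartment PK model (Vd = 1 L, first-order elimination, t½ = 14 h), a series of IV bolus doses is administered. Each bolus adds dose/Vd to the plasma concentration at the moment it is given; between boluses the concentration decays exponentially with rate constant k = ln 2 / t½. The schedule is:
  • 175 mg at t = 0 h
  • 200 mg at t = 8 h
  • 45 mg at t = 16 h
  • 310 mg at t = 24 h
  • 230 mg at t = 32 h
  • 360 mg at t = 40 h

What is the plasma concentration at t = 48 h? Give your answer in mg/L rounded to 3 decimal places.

k = ln 2 / 14 = 0.04951 per h
Dose 1 (175 mg at t=0 h): 175·exp(−0.04951·48) = 16.253 mg/L
Dose 2 (200 mg at t=8 h): 200·exp(−0.04951·40) = 27.602 mg/L
Dose 3 (45 mg at t=16 h): 45·exp(−0.04951·32) = 9.229 mg/L
Dose 4 (310 mg at t=24 h): 310·exp(−0.04951·24) = 94.474 mg/L
Dose 5 (230 mg at t=32 h): 230·exp(−0.04951·16) = 104.158 mg/L
Dose 6 (360 mg at t=40 h): 360·exp(−0.04951·8) = 242.262 mg/L
C(48) = 16.253 + 27.602 + 9.229 + 94.474 + 104.158 + 242.262 = 493.978 mg/L

493.978 mg/L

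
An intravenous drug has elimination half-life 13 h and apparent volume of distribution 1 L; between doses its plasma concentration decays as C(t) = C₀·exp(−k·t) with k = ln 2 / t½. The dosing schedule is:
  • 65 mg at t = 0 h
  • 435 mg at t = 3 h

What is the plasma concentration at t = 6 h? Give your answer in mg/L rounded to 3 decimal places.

417.902 mg/L

k = ln 2 / 13 = 0.05332 per h
Dose 1 (65 mg at t=0 h): 65·exp(−0.05332·6) = 47.204 mg/L
Dose 2 (435 mg at t=3 h): 435·exp(−0.05332·3) = 370.698 mg/L
C(6) = 47.204 + 370.698 = 417.902 mg/L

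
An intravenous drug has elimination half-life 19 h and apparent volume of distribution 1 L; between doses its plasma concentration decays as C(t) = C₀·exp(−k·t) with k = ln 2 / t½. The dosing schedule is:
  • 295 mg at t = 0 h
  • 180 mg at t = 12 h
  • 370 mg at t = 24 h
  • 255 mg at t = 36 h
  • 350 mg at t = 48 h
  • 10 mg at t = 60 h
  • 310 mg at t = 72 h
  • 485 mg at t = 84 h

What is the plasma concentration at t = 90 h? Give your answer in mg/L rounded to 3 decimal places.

719.769 mg/L

k = ln 2 / 19 = 0.03648 per h
Dose 1 (295 mg at t=0 h): 295·exp(−0.03648·90) = 11.063 mg/L
Dose 2 (180 mg at t=12 h): 180·exp(−0.03648·78) = 10.458 mg/L
Dose 3 (370 mg at t=24 h): 370·exp(−0.03648·66) = 33.306 mg/L
Dose 4 (255 mg at t=36 h): 255·exp(−0.03648·54) = 35.562 mg/L
Dose 5 (350 mg at t=48 h): 350·exp(−0.03648·42) = 75.619 mg/L
Dose 6 (10 mg at t=60 h): 10·exp(−0.03648·30) = 3.347 mg/L
Dose 7 (310 mg at t=72 h): 310·exp(−0.03648·18) = 160.759 mg/L
Dose 8 (485 mg at t=84 h): 485·exp(−0.03648·6) = 389.654 mg/L
C(90) = 11.063 + 10.458 + 33.306 + 35.562 + 75.619 + 3.347 + 160.759 + 389.654 = 719.769 mg/L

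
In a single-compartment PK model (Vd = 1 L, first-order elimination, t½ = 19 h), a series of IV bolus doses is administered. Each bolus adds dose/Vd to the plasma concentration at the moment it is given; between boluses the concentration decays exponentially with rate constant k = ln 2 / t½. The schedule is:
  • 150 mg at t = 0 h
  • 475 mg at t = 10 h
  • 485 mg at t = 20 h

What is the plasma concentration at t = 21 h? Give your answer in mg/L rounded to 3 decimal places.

k = ln 2 / 19 = 0.03648 per h
Dose 1 (150 mg at t=0 h): 150·exp(−0.03648·21) = 69.723 mg/L
Dose 2 (475 mg at t=10 h): 475·exp(−0.03648·11) = 317.990 mg/L
Dose 3 (485 mg at t=20 h): 485·exp(−0.03648·1) = 467.625 mg/L
C(21) = 69.723 + 317.990 + 467.625 = 855.338 mg/L

855.338 mg/L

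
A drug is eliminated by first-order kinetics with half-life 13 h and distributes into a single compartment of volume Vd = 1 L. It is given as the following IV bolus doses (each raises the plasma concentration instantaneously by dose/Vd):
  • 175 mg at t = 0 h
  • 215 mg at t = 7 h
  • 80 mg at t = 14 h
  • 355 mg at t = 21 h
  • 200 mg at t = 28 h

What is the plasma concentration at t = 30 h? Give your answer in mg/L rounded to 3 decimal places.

531.974 mg/L

k = ln 2 / 13 = 0.05332 per h
Dose 1 (175 mg at t=0 h): 175·exp(−0.05332·30) = 35.347 mg/L
Dose 2 (215 mg at t=7 h): 215·exp(−0.05332·23) = 63.073 mg/L
Dose 3 (80 mg at t=14 h): 80·exp(−0.05332·16) = 34.087 mg/L
Dose 4 (355 mg at t=21 h): 355·exp(−0.05332·9) = 219.696 mg/L
Dose 5 (200 mg at t=28 h): 200·exp(−0.05332·2) = 179.770 mg/L
C(30) = 35.347 + 63.073 + 34.087 + 219.696 + 179.770 = 531.974 mg/L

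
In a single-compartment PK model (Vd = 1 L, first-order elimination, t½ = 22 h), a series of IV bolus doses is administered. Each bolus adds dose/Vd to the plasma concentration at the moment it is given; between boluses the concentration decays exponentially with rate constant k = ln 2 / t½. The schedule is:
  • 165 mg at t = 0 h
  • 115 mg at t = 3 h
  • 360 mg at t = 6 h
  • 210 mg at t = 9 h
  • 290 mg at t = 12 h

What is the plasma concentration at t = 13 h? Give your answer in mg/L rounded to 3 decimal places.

k = ln 2 / 22 = 0.03151 per h
Dose 1 (165 mg at t=0 h): 165·exp(−0.03151·13) = 109.548 mg/L
Dose 2 (115 mg at t=3 h): 115·exp(−0.03151·10) = 83.920 mg/L
Dose 3 (360 mg at t=6 h): 360·exp(−0.03151·7) = 288.749 mg/L
Dose 4 (210 mg at t=9 h): 210·exp(−0.03151·4) = 185.134 mg/L
Dose 5 (290 mg at t=12 h): 290·exp(−0.03151·1) = 281.005 mg/L
C(13) = 109.548 + 83.920 + 288.749 + 185.134 + 281.005 = 948.356 mg/L

948.356 mg/L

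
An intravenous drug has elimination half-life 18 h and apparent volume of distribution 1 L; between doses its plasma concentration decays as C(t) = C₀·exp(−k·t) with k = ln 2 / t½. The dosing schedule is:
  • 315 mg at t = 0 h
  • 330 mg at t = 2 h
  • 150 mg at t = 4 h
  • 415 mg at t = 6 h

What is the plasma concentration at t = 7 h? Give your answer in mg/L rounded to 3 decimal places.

1045.733 mg/L

k = ln 2 / 18 = 0.03851 per h
Dose 1 (315 mg at t=0 h): 315·exp(−0.03851·7) = 240.571 mg/L
Dose 2 (330 mg at t=2 h): 330·exp(−0.03851·5) = 272.204 mg/L
Dose 3 (150 mg at t=4 h): 150·exp(−0.03851·3) = 133.635 mg/L
Dose 4 (415 mg at t=6 h): 415·exp(−0.03851·1) = 399.323 mg/L
C(7) = 240.571 + 272.204 + 133.635 + 399.323 = 1045.733 mg/L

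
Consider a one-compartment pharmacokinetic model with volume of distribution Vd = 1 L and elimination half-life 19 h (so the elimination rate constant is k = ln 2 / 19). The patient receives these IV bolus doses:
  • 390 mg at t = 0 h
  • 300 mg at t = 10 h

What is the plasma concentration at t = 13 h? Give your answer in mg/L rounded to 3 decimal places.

511.615 mg/L

k = ln 2 / 19 = 0.03648 per h
Dose 1 (390 mg at t=0 h): 390·exp(−0.03648·13) = 242.715 mg/L
Dose 2 (300 mg at t=10 h): 300·exp(−0.03648·3) = 268.900 mg/L
C(13) = 242.715 + 268.900 = 511.615 mg/L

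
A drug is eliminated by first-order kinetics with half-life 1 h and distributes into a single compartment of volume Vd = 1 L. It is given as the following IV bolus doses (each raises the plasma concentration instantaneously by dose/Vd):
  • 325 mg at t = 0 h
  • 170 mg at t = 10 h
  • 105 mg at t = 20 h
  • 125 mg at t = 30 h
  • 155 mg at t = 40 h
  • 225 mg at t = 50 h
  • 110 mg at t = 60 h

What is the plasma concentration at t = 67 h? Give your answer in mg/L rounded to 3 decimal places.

0.861 mg/L

k = ln 2 / 1 = 0.69315 per h
Dose 1 (325 mg at t=0 h): 325·exp(−0.69315·67) = 0.000 mg/L
Dose 2 (170 mg at t=10 h): 170·exp(−0.69315·57) = 0.000 mg/L
Dose 3 (105 mg at t=20 h): 105·exp(−0.69315·47) = 0.000 mg/L
Dose 4 (125 mg at t=30 h): 125·exp(−0.69315·37) = 0.000 mg/L
Dose 5 (155 mg at t=40 h): 155·exp(−0.69315·27) = 0.000 mg/L
Dose 6 (225 mg at t=50 h): 225·exp(−0.69315·17) = 0.002 mg/L
Dose 7 (110 mg at t=60 h): 110·exp(−0.69315·7) = 0.859 mg/L
C(67) = 0.000 + 0.000 + 0.000 + 0.000 + 0.000 + 0.002 + 0.859 = 0.861 mg/L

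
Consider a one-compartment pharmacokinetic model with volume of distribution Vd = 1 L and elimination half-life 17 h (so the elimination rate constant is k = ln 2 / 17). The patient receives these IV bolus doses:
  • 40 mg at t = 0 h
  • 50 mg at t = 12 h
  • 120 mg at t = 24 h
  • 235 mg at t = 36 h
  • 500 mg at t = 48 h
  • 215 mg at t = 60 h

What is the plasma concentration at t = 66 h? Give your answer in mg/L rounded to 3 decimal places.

k = ln 2 / 17 = 0.04077 per h
Dose 1 (40 mg at t=0 h): 40·exp(−0.04077·66) = 2.712 mg/L
Dose 2 (50 mg at t=12 h): 50·exp(−0.04077·54) = 5.530 mg/L
Dose 3 (120 mg at t=24 h): 120·exp(−0.04077·42) = 21.650 mg/L
Dose 4 (235 mg at t=36 h): 235·exp(−0.04077·30) = 69.157 mg/L
Dose 5 (500 mg at t=48 h): 500·exp(−0.04077·18) = 240.012 mg/L
Dose 6 (215 mg at t=60 h): 215·exp(−0.04077·6) = 168.342 mg/L
C(66) = 2.712 + 5.530 + 21.650 + 69.157 + 240.012 + 168.342 = 507.404 mg/L

507.404 mg/L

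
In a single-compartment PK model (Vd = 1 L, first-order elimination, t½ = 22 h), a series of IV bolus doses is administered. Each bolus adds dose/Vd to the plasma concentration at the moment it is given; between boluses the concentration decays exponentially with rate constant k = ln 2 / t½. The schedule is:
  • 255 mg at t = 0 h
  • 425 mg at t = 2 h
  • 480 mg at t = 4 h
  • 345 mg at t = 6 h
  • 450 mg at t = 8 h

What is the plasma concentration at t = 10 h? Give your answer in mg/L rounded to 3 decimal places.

1640.385 mg/L

k = ln 2 / 22 = 0.03151 per h
Dose 1 (255 mg at t=0 h): 255·exp(−0.03151·10) = 186.084 mg/L
Dose 2 (425 mg at t=2 h): 425·exp(−0.03151·8) = 330.311 mg/L
Dose 3 (480 mg at t=4 h): 480·exp(−0.03151·6) = 397.322 mg/L
Dose 4 (345 mg at t=6 h): 345·exp(−0.03151·4) = 304.149 mg/L
Dose 5 (450 mg at t=8 h): 450·exp(−0.03151·2) = 422.519 mg/L
C(10) = 186.084 + 330.311 + 397.322 + 304.149 + 422.519 = 1640.385 mg/L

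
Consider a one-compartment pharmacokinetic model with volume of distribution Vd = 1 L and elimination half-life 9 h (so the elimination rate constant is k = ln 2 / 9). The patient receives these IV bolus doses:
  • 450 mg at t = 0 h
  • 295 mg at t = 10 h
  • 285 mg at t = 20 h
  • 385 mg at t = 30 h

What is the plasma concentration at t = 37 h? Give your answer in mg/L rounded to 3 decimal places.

k = ln 2 / 9 = 0.07702 per h
Dose 1 (450 mg at t=0 h): 450·exp(−0.07702·37) = 26.040 mg/L
Dose 2 (295 mg at t=10 h): 295·exp(−0.07702·27) = 36.875 mg/L
Dose 3 (285 mg at t=20 h): 285·exp(−0.07702·17) = 76.954 mg/L
Dose 4 (385 mg at t=30 h): 385·exp(−0.07702·7) = 224.557 mg/L
C(37) = 26.040 + 36.875 + 76.954 + 224.557 = 364.426 mg/L

364.426 mg/L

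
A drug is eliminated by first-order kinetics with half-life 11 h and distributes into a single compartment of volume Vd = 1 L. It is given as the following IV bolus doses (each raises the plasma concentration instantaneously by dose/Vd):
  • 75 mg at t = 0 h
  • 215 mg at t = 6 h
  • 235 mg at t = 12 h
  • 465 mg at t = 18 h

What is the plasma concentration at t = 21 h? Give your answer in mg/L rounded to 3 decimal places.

621.706 mg/L

k = ln 2 / 11 = 0.06301 per h
Dose 1 (75 mg at t=0 h): 75·exp(−0.06301·21) = 19.970 mg/L
Dose 2 (215 mg at t=6 h): 215·exp(−0.06301·15) = 83.549 mg/L
Dose 3 (235 mg at t=12 h): 235·exp(−0.06301·9) = 133.282 mg/L
Dose 4 (465 mg at t=18 h): 465·exp(−0.06301·3) = 384.905 mg/L
C(21) = 19.970 + 83.549 + 133.282 + 384.905 = 621.706 mg/L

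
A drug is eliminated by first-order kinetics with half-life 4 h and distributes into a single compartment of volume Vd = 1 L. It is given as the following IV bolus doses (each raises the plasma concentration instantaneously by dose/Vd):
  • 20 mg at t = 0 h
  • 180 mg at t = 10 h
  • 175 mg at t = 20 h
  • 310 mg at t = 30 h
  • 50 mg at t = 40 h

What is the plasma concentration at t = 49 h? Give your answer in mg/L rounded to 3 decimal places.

k = ln 2 / 4 = 0.17329 per h
Dose 1 (20 mg at t=0 h): 20·exp(−0.17329·49) = 0.004 mg/L
Dose 2 (180 mg at t=10 h): 180·exp(−0.17329·39) = 0.209 mg/L
Dose 3 (175 mg at t=20 h): 175·exp(−0.17329·29) = 1.150 mg/L
Dose 4 (310 mg at t=30 h): 310·exp(−0.17329·19) = 11.520 mg/L
Dose 5 (50 mg at t=40 h): 50·exp(−0.17329·9) = 10.511 mg/L
C(49) = 0.004 + 0.209 + 1.150 + 11.520 + 10.511 = 23.394 mg/L

23.394 mg/L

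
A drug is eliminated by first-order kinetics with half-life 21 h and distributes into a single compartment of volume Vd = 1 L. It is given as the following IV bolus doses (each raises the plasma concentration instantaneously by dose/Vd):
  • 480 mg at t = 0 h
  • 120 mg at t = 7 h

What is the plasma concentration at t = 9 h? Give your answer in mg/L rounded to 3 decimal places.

468.973 mg/L

k = ln 2 / 21 = 0.03301 per h
Dose 1 (480 mg at t=0 h): 480·exp(−0.03301·9) = 356.639 mg/L
Dose 2 (120 mg at t=7 h): 120·exp(−0.03301·2) = 112.334 mg/L
C(9) = 356.639 + 112.334 = 468.973 mg/L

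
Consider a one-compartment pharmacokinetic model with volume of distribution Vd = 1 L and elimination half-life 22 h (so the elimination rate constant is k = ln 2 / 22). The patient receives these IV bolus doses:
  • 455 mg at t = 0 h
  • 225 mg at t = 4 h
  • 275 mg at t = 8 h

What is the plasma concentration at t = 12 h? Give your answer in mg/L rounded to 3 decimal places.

k = ln 2 / 22 = 0.03151 per h
Dose 1 (455 mg at t=0 h): 455·exp(−0.03151·12) = 311.755 mg/L
Dose 2 (225 mg at t=4 h): 225·exp(−0.03151·8) = 174.871 mg/L
Dose 3 (275 mg at t=8 h): 275·exp(−0.03151·4) = 242.438 mg/L
C(12) = 311.755 + 174.871 + 242.438 = 729.063 mg/L

729.063 mg/L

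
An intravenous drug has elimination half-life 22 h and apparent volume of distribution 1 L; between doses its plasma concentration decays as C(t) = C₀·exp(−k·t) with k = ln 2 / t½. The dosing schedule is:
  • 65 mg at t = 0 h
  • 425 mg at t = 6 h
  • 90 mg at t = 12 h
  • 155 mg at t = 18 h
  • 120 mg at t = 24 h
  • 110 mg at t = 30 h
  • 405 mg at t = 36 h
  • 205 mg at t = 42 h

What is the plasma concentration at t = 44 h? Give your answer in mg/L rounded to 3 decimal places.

887.688 mg/L

k = ln 2 / 22 = 0.03151 per h
Dose 1 (65 mg at t=0 h): 65·exp(−0.03151·44) = 16.250 mg/L
Dose 2 (425 mg at t=6 h): 425·exp(−0.03151·38) = 128.360 mg/L
Dose 3 (90 mg at t=12 h): 90·exp(−0.03151·32) = 32.838 mg/L
Dose 4 (155 mg at t=18 h): 155·exp(−0.03151·26) = 68.323 mg/L
Dose 5 (120 mg at t=24 h): 120·exp(−0.03151·20) = 63.902 mg/L
Dose 6 (110 mg at t=30 h): 110·exp(−0.03151·14) = 70.767 mg/L
Dose 7 (405 mg at t=36 h): 405·exp(−0.03151·8) = 314.767 mg/L
Dose 8 (205 mg at t=42 h): 205·exp(−0.03151·2) = 192.481 mg/L
C(44) = 16.250 + 128.360 + 32.838 + 68.323 + 63.902 + 70.767 + 314.767 + 192.481 = 887.688 mg/L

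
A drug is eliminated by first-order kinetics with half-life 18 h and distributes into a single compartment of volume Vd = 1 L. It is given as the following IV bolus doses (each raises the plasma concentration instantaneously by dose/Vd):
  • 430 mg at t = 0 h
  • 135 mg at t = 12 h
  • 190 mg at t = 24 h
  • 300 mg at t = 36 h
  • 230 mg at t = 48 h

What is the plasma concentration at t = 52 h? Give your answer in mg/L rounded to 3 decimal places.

510.798 mg/L

k = ln 2 / 18 = 0.03851 per h
Dose 1 (430 mg at t=0 h): 430·exp(−0.03851·52) = 58.053 mg/L
Dose 2 (135 mg at t=12 h): 135·exp(−0.03851·40) = 28.932 mg/L
Dose 3 (190 mg at t=24 h): 190·exp(−0.03851·28) = 64.638 mg/L
Dose 4 (300 mg at t=36 h): 300·exp(−0.03851·16) = 162.009 mg/L
Dose 5 (230 mg at t=48 h): 230·exp(−0.03851·4) = 197.166 mg/L
C(52) = 58.053 + 28.932 + 64.638 + 162.009 + 197.166 = 510.798 mg/L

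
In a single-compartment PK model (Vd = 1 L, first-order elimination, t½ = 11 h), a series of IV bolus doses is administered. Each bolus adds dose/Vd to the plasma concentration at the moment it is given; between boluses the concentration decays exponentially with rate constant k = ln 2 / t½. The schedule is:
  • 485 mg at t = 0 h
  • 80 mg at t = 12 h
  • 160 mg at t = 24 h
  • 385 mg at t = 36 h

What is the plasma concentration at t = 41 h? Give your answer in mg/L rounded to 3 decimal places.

385.251 mg/L

k = ln 2 / 11 = 0.06301 per h
Dose 1 (485 mg at t=0 h): 485·exp(−0.06301·41) = 36.620 mg/L
Dose 2 (80 mg at t=12 h): 80·exp(−0.06301·29) = 12.867 mg/L
Dose 3 (160 mg at t=24 h): 160·exp(−0.06301·17) = 54.814 mg/L
Dose 4 (385 mg at t=36 h): 385·exp(−0.06301·5) = 280.950 mg/L
C(41) = 36.620 + 12.867 + 54.814 + 280.950 = 385.251 mg/L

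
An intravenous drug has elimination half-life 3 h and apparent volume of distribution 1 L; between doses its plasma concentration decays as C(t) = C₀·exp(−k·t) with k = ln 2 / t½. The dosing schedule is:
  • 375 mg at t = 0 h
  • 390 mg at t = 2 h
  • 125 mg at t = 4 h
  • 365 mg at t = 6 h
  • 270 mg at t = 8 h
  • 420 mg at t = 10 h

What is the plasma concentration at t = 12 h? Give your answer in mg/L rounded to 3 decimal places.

544.800 mg/L

k = ln 2 / 3 = 0.23105 per h
Dose 1 (375 mg at t=0 h): 375·exp(−0.23105·12) = 23.438 mg/L
Dose 2 (390 mg at t=2 h): 390·exp(−0.23105·10) = 38.693 mg/L
Dose 3 (125 mg at t=4 h): 125·exp(−0.23105·8) = 19.686 mg/L
Dose 4 (365 mg at t=6 h): 365·exp(−0.23105·6) = 91.250 mg/L
Dose 5 (270 mg at t=8 h): 270·exp(−0.23105·4) = 107.150 mg/L
Dose 6 (420 mg at t=10 h): 420·exp(−0.23105·2) = 264.583 mg/L
C(12) = 23.438 + 38.693 + 19.686 + 91.250 + 107.150 + 264.583 = 544.800 mg/L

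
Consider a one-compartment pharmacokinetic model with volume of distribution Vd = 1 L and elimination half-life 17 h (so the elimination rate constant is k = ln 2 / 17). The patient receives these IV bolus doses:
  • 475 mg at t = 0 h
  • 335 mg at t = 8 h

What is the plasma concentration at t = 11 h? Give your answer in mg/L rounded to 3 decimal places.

599.756 mg/L

k = ln 2 / 17 = 0.04077 per h
Dose 1 (475 mg at t=0 h): 475·exp(−0.04077·11) = 303.326 mg/L
Dose 2 (335 mg at t=8 h): 335·exp(−0.04077·3) = 296.430 mg/L
C(11) = 303.326 + 296.430 = 599.756 mg/L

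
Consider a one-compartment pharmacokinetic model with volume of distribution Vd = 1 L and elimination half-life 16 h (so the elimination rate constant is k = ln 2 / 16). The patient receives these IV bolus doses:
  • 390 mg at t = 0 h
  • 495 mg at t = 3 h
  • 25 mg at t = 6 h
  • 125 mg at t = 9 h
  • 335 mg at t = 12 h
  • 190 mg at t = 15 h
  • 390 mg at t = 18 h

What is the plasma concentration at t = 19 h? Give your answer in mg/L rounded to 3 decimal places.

1294.626 mg/L

k = ln 2 / 16 = 0.04332 per h
Dose 1 (390 mg at t=0 h): 390·exp(−0.04332·19) = 171.235 mg/L
Dose 2 (495 mg at t=3 h): 495·exp(−0.04332·16) = 247.500 mg/L
Dose 3 (25 mg at t=6 h): 25·exp(−0.04332·13) = 14.235 mg/L
Dose 4 (125 mg at t=9 h): 125·exp(−0.04332·10) = 81.052 mg/L
Dose 5 (335 mg at t=12 h): 335·exp(−0.04332·7) = 247.368 mg/L
Dose 6 (190 mg at t=15 h): 190·exp(−0.04332·4) = 159.770 mg/L
Dose 7 (390 mg at t=18 h): 390·exp(−0.04332·1) = 373.465 mg/L
C(19) = 171.235 + 247.500 + 14.235 + 81.052 + 247.368 + 159.770 + 373.465 = 1294.626 mg/L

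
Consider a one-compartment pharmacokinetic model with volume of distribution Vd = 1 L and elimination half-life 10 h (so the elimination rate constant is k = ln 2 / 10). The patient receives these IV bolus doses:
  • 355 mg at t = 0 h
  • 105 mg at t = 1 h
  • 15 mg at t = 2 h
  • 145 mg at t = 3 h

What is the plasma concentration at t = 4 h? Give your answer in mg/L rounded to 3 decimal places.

502.674 mg/L

k = ln 2 / 10 = 0.06931 per h
Dose 1 (355 mg at t=0 h): 355·exp(−0.06931·4) = 269.040 mg/L
Dose 2 (105 mg at t=1 h): 105·exp(−0.06931·3) = 85.287 mg/L
Dose 3 (15 mg at t=2 h): 15·exp(−0.06931·2) = 13.058 mg/L
Dose 4 (145 mg at t=3 h): 145·exp(−0.06931·1) = 135.290 mg/L
C(4) = 269.040 + 85.287 + 13.058 + 135.290 = 502.674 mg/L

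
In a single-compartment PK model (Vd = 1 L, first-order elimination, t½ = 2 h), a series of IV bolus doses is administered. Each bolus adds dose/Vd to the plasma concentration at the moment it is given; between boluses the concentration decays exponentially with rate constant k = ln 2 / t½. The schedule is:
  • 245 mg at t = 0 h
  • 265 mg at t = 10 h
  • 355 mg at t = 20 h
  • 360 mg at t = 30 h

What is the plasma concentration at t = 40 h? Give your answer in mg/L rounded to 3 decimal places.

k = ln 2 / 2 = 0.34657 per h
Dose 1 (245 mg at t=0 h): 245·exp(−0.34657·40) = 0.000 mg/L
Dose 2 (265 mg at t=10 h): 265·exp(−0.34657·30) = 0.008 mg/L
Dose 3 (355 mg at t=20 h): 355·exp(−0.34657·20) = 0.347 mg/L
Dose 4 (360 mg at t=30 h): 360·exp(−0.34657·10) = 11.250 mg/L
C(40) = 0.000 + 0.008 + 0.347 + 11.250 = 11.605 mg/L

11.605 mg/L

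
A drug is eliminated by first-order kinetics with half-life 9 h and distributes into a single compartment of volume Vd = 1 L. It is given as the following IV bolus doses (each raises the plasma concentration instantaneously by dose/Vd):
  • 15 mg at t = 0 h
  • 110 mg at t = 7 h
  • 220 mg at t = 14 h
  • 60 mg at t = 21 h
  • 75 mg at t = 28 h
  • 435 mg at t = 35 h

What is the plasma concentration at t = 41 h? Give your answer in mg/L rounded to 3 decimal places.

k = ln 2 / 9 = 0.07702 per h
Dose 1 (15 mg at t=0 h): 15·exp(−0.07702·41) = 0.638 mg/L
Dose 2 (110 mg at t=7 h): 110·exp(−0.07702·34) = 8.020 mg/L
Dose 3 (220 mg at t=14 h): 220·exp(−0.07702·27) = 27.500 mg/L
Dose 4 (60 mg at t=21 h): 60·exp(−0.07702·20) = 12.859 mg/L
Dose 5 (75 mg at t=28 h): 75·exp(−0.07702·13) = 27.558 mg/L
Dose 6 (435 mg at t=35 h): 435·exp(−0.07702·6) = 274.033 mg/L
C(41) = 0.638 + 8.020 + 27.500 + 12.859 + 27.558 + 274.033 = 350.607 mg/L

350.607 mg/L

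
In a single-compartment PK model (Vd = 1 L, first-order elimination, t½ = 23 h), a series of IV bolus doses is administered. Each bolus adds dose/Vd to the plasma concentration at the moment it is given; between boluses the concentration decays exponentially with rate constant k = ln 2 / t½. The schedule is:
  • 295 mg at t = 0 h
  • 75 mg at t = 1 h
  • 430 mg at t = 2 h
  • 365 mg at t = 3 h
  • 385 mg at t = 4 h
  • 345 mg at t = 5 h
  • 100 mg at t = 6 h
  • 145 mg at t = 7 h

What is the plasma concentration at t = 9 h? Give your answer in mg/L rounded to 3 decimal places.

1801.533 mg/L

k = ln 2 / 23 = 0.03014 per h
Dose 1 (295 mg at t=0 h): 295·exp(−0.03014·9) = 224.920 mg/L
Dose 2 (75 mg at t=1 h): 75·exp(−0.03014·8) = 58.933 mg/L
Dose 3 (430 mg at t=2 h): 430·exp(−0.03014·7) = 348.218 mg/L
Dose 4 (365 mg at t=3 h): 365·exp(−0.03014·6) = 304.623 mg/L
Dose 5 (385 mg at t=4 h): 385·exp(−0.03014·5) = 331.146 mg/L
Dose 6 (345 mg at t=5 h): 345·exp(−0.03014·4) = 305.820 mg/L
Dose 7 (100 mg at t=6 h): 100·exp(−0.03014·3) = 91.356 mg/L
Dose 8 (145 mg at t=7 h): 145·exp(−0.03014·2) = 136.518 mg/L
C(9) = 224.920 + 58.933 + 348.218 + 304.623 + 331.146 + 305.820 + 91.356 + 136.518 = 1801.533 mg/L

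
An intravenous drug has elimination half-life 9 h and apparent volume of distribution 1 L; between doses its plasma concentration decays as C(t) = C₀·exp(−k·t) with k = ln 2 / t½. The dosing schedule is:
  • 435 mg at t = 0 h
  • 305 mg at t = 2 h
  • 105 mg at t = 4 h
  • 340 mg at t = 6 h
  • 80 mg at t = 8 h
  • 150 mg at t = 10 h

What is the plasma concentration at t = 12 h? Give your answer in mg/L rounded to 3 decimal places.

772.091 mg/L

k = ln 2 / 9 = 0.07702 per h
Dose 1 (435 mg at t=0 h): 435·exp(−0.07702·12) = 172.630 mg/L
Dose 2 (305 mg at t=2 h): 305·exp(−0.07702·10) = 141.196 mg/L
Dose 3 (105 mg at t=4 h): 105·exp(−0.07702·8) = 56.703 mg/L
Dose 4 (340 mg at t=6 h): 340·exp(−0.07702·6) = 214.187 mg/L
Dose 5 (80 mg at t=8 h): 80·exp(−0.07702·4) = 58.789 mg/L
Dose 6 (150 mg at t=10 h): 150·exp(−0.07702·2) = 128.587 mg/L
C(12) = 172.630 + 141.196 + 56.703 + 214.187 + 58.789 + 128.587 = 772.091 mg/L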